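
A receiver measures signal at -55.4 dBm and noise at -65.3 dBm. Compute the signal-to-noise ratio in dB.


SNR = -55.4 - (-65.3) = 9.9 dB

9.9 dB


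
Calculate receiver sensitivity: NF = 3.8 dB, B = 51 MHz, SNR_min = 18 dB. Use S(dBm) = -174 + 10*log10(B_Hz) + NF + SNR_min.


10*log10(51000000.0) = 77.08
S = -174 + 77.08 + 3.8 + 18 = -75.1 dBm

-75.1 dBm


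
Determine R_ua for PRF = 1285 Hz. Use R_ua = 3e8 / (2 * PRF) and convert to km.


R_ua = 3e8 / (2 * 1285) = 116731.5 m = 116.7 km

116.7 km


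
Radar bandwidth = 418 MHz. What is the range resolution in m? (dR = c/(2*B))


dR = 3e8 / (2 * 418000000.0) = 0.36 m

0.36 m


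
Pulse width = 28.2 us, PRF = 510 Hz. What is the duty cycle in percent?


DC = 28.2e-6 * 510 * 100 = 1.44%

1.44%


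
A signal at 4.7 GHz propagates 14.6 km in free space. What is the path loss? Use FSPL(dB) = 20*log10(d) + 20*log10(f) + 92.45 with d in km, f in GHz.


20*log10(14.6) = 23.29
20*log10(4.7) = 13.44
FSPL = 129.2 dB

129.2 dB


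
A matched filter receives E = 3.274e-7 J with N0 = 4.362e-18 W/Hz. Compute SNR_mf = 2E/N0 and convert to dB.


SNR_lin = 2 * 3.274e-7 / 4.362e-18 = 1.501e11
SNR_dB = 10*log10(1.501e11) = 111.8 dB

111.8 dB


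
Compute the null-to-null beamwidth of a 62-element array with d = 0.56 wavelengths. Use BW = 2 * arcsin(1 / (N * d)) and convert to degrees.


1/(N*d) = 1/(62*0.56) = 0.028802
BW = 2*arcsin(0.028802) = 3.3 degrees

3.3 degrees


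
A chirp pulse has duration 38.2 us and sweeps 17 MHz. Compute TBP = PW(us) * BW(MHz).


TBP = 38.2 * 17 = 649.4

649.4


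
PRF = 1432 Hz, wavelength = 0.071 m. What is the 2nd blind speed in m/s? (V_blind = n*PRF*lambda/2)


V_blind = 2 * 1432 * 0.071 / 2 = 101.7 m/s

101.7 m/s


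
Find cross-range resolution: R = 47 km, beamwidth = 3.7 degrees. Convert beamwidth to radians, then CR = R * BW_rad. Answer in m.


BW_rad = 0.064577182
CR = 47000 * 0.064577182 = 3035.1 m

3035.1 m


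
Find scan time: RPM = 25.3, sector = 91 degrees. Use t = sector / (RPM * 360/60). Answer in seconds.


t = 91 / (25.3 * 360) * 60 = 0.6 s

0.6 s


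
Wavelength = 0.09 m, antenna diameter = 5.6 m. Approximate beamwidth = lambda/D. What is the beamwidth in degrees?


BW_rad = 0.09 / 5.6 = 0.016071
BW_deg = 0.92 degrees

0.92 degrees


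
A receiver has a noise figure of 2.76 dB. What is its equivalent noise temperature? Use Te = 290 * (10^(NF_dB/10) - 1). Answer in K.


NF_lin = 10^(2.76/10) = 1.887991
Te = 290 * (1.887991 - 1) = 257.5 K

257.5 K


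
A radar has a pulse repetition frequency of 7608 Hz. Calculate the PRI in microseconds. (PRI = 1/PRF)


PRI = 1/7608 = 0.0001314406 s = 131.4 us

131.4 us


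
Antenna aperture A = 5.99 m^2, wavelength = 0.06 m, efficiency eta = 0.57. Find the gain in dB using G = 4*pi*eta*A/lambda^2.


G_linear = 4*pi*0.57*5.99/0.06^2 = 11918.16
G_dB = 10*log10(11918.16) = 40.8 dB

40.8 dB


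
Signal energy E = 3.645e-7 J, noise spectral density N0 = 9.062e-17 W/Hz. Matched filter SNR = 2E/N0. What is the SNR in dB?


SNR_lin = 2 * 3.645e-7 / 9.062e-17 = 8.045e9
SNR_dB = 10*log10(8.045e9) = 99.1 dB

99.1 dB


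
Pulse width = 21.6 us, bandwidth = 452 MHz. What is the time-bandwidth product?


TBP = 21.6 * 452 = 9763.2

9763.2


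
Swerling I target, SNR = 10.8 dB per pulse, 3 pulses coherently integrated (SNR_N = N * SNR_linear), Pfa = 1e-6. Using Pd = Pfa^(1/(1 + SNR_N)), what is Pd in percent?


SNR_lin = 10^(10.8/10) = 12.02264
SNR_N = 3 * 12.02264 = 36.06792
1/(1 + SNR_N) = 1/37.06792 = 0.0269775
Pd = (1e-6)^0.0269775 = 0.68887
Pd = 68.9%

68.9%


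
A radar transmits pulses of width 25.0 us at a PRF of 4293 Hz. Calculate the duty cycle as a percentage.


DC = 25.0e-6 * 4293 * 100 = 10.73%

10.73%


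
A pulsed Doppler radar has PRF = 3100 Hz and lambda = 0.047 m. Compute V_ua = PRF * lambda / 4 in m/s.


V_ua = 3100 * 0.047 / 4 = 36.4 m/s

36.4 m/s


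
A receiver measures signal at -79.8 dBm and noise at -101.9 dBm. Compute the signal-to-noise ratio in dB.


SNR = -79.8 - (-101.9) = 22.1 dB

22.1 dB


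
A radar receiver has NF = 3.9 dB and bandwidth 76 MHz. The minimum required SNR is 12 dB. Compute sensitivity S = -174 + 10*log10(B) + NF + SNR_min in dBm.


10*log10(76000000.0) = 78.81
S = -174 + 78.81 + 3.9 + 12 = -79.3 dBm

-79.3 dBm


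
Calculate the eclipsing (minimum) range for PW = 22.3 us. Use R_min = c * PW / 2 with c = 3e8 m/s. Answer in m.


R_min = 3e8 * 22.3e-6 / 2 = 3345.0 m

3345.0 m


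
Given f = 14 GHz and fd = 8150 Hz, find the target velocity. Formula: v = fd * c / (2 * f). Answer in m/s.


v = 8150 * 3e8 / (2 * 14000000000.0) = 87.3 m/s

87.3 m/s


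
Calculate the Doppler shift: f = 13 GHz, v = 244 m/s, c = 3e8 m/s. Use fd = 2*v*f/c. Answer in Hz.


fd = 2 * 244 * 13000000000.0 / 3e8 = 21146.7 Hz

21146.7 Hz


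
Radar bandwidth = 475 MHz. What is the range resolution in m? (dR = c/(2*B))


dR = 3e8 / (2 * 475000000.0) = 0.32 m

0.32 m


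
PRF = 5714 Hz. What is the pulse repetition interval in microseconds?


PRI = 1/5714 = 0.0001750088 s = 175.0 us

175.0 us


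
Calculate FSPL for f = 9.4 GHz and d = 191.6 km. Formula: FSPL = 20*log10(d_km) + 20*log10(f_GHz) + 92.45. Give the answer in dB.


20*log10(191.6) = 45.65
20*log10(9.4) = 19.46
FSPL = 157.6 dB

157.6 dB


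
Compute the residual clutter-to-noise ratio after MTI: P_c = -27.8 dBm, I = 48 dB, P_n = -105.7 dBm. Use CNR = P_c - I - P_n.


CNR = -27.8 - 48 - (-105.7) = 29.9 dB

29.9 dB


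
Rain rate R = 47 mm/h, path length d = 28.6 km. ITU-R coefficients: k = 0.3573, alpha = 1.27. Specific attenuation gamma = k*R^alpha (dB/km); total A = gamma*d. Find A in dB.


gamma = 0.3573 * 47^1.27 = 47.489467 dB/km
A = 47.489467 * 28.6 = 1358.2 dB

1358.2 dB


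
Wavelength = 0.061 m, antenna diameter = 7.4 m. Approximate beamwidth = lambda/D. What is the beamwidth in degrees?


BW_rad = 0.061 / 7.4 = 0.008243
BW_deg = 0.47 degrees

0.47 degrees


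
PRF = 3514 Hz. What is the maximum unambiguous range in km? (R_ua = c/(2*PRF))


R_ua = 3e8 / (2 * 3514) = 42686.4 m = 42.7 km

42.7 km


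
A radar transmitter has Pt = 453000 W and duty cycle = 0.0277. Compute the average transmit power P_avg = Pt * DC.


P_avg = 453000 * 0.0277 = 12548.1 W

12548.1 W


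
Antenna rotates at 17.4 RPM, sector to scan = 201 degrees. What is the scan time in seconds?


t = 201 / (17.4 * 360) * 60 = 1.93 s

1.93 s


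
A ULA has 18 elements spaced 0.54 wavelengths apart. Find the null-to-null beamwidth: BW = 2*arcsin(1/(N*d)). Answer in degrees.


1/(N*d) = 1/(18*0.54) = 0.102881
BW = 2*arcsin(0.102881) = 11.8 degrees

11.8 degrees


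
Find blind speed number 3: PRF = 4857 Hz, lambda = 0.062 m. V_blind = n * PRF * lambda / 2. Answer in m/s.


V_blind = 3 * 4857 * 0.062 / 2 = 451.7 m/s

451.7 m/s


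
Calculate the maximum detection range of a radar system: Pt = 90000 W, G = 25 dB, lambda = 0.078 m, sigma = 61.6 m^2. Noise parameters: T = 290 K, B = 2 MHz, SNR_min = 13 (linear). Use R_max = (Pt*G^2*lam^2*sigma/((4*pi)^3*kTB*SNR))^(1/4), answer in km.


G_lin = 10^(25/10) = 316.227766
R^4 = 90000 * 316.227766^2 * 0.078^2 * 61.6 / ((4*pi)^3 * 1.38e-23 * 290 * 2000000.0 * 13)
R^4 = 1.63355e19 m^4
R_max = (1.63355e19)^(1/4) = 63574.5 m = 63.6 km

63.6 km


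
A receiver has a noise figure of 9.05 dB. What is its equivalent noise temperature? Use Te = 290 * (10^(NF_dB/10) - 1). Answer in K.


NF_lin = 10^(9.05/10) = 8.035261
Te = 290 * (8.035261 - 1) = 2040.2 K

2040.2 K


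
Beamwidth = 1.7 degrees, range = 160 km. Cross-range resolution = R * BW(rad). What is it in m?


BW_rad = 0.029670597
CR = 160000 * 0.029670597 = 4747.3 m

4747.3 m


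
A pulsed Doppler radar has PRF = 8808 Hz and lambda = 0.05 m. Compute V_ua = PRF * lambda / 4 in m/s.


V_ua = 8808 * 0.05 / 4 = 110.1 m/s

110.1 m/s


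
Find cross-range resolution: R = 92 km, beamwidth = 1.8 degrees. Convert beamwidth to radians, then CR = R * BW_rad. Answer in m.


BW_rad = 0.031415927
CR = 92000 * 0.031415927 = 2890.3 m

2890.3 m


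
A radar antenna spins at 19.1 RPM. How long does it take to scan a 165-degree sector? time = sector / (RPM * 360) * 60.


t = 165 / (19.1 * 360) * 60 = 1.44 s

1.44 s


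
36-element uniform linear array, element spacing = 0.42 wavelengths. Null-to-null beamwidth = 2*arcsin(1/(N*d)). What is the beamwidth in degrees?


1/(N*d) = 1/(36*0.42) = 0.066138
BW = 2*arcsin(0.066138) = 7.6 degrees

7.6 degrees


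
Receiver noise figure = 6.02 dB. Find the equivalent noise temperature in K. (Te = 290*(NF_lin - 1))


NF_lin = 10^(6.02/10) = 3.999447
Te = 290 * (3.999447 - 1) = 869.8 K

869.8 K


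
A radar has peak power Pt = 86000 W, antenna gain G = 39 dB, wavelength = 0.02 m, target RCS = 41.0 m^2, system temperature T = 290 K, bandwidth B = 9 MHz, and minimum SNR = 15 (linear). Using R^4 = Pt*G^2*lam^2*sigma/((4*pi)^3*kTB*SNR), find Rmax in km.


G_lin = 10^(39/10) = 7943.282347
R^4 = 86000 * 7943.282347^2 * 0.02^2 * 41.0 / ((4*pi)^3 * 1.38e-23 * 290 * 9000000.0 * 15)
R^4 = 8.30045e19 m^4
R_max = (8.30045e19)^(1/4) = 95449.9 m = 95.4 km

95.4 km


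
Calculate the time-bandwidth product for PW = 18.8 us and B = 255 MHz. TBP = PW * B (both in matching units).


TBP = 18.8 * 255 = 4794.0

4794.0


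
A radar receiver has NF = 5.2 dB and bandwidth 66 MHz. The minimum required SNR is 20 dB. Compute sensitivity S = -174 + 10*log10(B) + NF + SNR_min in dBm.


10*log10(66000000.0) = 78.2
S = -174 + 78.2 + 5.2 + 20 = -70.6 dBm

-70.6 dBm


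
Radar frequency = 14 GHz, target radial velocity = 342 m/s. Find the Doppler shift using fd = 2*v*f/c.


fd = 2 * 342 * 14000000000.0 / 3e8 = 31920.0 Hz

31920.0 Hz


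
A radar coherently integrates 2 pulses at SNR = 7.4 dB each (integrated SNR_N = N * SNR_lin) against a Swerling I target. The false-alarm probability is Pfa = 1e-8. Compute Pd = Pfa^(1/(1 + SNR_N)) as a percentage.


SNR_lin = 10^(7.4/10) = 5.49541
SNR_N = 2 * 5.49541 = 10.99082
1/(1 + SNR_N) = 1/11.99082 = 0.0833971
Pd = (1e-8)^0.0833971 = 0.21519
Pd = 21.5%

21.5%


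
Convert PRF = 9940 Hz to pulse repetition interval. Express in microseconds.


PRI = 1/9940 = 0.0001006036 s = 100.6 us

100.6 us


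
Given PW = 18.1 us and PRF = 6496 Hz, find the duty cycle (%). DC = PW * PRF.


DC = 18.1e-6 * 6496 * 100 = 11.76%

11.76%


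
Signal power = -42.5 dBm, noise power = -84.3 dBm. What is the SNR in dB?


SNR = -42.5 - (-84.3) = 41.8 dB

41.8 dB


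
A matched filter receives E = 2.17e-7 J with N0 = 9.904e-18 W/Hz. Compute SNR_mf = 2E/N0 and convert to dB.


SNR_lin = 2 * 2.17e-7 / 9.904e-18 = 4.382e10
SNR_dB = 10*log10(4.382e10) = 106.4 dB

106.4 dB


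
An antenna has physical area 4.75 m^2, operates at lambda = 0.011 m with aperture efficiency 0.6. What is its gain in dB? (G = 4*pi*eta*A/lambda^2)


G_linear = 4*pi*0.6*4.75/0.011^2 = 295984.76
G_dB = 10*log10(295984.76) = 54.7 dB

54.7 dB


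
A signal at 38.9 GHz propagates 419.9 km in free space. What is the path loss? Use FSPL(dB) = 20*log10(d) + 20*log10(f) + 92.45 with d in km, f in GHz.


20*log10(419.9) = 52.46
20*log10(38.9) = 31.8
FSPL = 176.7 dB

176.7 dB


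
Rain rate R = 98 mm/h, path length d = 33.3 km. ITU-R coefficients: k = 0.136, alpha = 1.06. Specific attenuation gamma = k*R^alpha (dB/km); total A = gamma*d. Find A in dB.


gamma = 0.136 * 98^1.06 = 17.548441 dB/km
A = 17.548441 * 33.3 = 584.36 dB

584.36 dB


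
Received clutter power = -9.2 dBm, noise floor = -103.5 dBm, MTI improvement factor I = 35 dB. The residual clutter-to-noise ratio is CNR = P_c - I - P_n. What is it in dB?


CNR = -9.2 - 35 - (-103.5) = 59.3 dB

59.3 dB


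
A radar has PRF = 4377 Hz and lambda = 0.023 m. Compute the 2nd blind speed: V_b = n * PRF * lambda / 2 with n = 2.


V_blind = 2 * 4377 * 0.023 / 2 = 100.7 m/s

100.7 m/s


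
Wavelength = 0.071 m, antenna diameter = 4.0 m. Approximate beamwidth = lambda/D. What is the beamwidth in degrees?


BW_rad = 0.071 / 4.0 = 0.01775
BW_deg = 1.02 degrees

1.02 degrees


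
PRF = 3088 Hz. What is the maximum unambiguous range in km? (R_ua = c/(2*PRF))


R_ua = 3e8 / (2 * 3088) = 48575.1 m = 48.6 km

48.6 km


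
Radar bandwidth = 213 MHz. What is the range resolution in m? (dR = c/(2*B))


dR = 3e8 / (2 * 213000000.0) = 0.7 m

0.7 m


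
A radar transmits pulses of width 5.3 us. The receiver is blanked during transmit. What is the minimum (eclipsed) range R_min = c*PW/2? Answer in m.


R_min = 3e8 * 5.3e-6 / 2 = 795.0 m

795.0 m


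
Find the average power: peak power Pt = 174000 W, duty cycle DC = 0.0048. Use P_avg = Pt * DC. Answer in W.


P_avg = 174000 * 0.0048 = 835.2 W

835.2 W


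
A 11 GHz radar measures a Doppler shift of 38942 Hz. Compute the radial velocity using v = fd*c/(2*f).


v = 38942 * 3e8 / (2 * 11000000000.0) = 531.0 m/s

531.0 m/s


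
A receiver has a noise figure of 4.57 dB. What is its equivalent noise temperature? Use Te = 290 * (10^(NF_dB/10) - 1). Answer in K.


NF_lin = 10^(4.57/10) = 2.864178
Te = 290 * (2.864178 - 1) = 540.6 K

540.6 K


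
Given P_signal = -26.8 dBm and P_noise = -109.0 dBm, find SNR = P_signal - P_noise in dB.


SNR = -26.8 - (-109.0) = 82.2 dB

82.2 dB


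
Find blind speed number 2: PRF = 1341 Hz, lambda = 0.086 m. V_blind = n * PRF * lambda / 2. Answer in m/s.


V_blind = 2 * 1341 * 0.086 / 2 = 115.3 m/s

115.3 m/s


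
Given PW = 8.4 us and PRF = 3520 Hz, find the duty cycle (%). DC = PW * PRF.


DC = 8.4e-6 * 3520 * 100 = 2.96%

2.96%


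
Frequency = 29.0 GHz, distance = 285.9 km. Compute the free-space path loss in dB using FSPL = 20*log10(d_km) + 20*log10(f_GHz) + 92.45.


20*log10(285.9) = 49.12
20*log10(29.0) = 29.25
FSPL = 170.8 dB

170.8 dB


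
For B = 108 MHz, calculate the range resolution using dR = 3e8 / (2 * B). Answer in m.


dR = 3e8 / (2 * 108000000.0) = 1.39 m

1.39 m


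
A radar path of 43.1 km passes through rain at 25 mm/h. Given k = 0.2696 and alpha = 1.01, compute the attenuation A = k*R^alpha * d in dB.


gamma = 0.2696 * 25^1.01 = 6.960482 dB/km
A = 6.960482 * 43.1 = 300.0 dB

300.0 dB


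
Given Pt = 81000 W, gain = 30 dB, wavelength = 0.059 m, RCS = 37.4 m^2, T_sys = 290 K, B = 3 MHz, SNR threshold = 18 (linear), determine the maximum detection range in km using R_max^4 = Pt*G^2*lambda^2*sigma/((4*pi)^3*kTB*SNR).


G_lin = 10^(30/10) = 1000.0
R^4 = 81000 * 1000.0^2 * 0.059^2 * 37.4 / ((4*pi)^3 * 1.38e-23 * 290 * 3000000.0 * 18)
R^4 = 2.45901e19 m^4
R_max = (2.45901e19)^(1/4) = 70419.0 m = 70.4 km

70.4 km


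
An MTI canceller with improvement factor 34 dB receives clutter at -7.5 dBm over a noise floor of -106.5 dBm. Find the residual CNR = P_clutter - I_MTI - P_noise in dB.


CNR = -7.5 - 34 - (-106.5) = 65.0 dB

65.0 dB


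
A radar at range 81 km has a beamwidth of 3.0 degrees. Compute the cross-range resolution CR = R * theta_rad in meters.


BW_rad = 0.052359878
CR = 81000 * 0.052359878 = 4241.2 m

4241.2 m


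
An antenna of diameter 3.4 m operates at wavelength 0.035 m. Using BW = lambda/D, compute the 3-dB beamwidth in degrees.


BW_rad = 0.035 / 3.4 = 0.010294
BW_deg = 0.59 degrees

0.59 degrees


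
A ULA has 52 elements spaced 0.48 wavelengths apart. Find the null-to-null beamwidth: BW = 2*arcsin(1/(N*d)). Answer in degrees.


1/(N*d) = 1/(52*0.48) = 0.040064
BW = 2*arcsin(0.040064) = 4.6 degrees

4.6 degrees


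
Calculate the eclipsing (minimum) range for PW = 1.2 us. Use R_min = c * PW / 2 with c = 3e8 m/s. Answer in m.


R_min = 3e8 * 1.2e-6 / 2 = 180.0 m

180.0 m


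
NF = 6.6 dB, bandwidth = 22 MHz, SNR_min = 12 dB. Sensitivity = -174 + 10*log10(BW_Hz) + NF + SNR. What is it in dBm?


10*log10(22000000.0) = 73.42
S = -174 + 73.42 + 6.6 + 12 = -82.0 dBm

-82.0 dBm


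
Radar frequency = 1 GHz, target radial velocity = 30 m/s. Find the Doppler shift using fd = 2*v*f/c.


fd = 2 * 30 * 1000000000.0 / 3e8 = 200.0 Hz

200.0 Hz


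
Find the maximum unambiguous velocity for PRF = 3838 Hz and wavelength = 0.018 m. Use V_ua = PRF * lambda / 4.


V_ua = 3838 * 0.018 / 4 = 17.3 m/s

17.3 m/s


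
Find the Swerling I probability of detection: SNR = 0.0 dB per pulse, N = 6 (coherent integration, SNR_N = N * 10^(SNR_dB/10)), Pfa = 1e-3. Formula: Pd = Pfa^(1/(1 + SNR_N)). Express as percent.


SNR_lin = 10^(0.0/10) = 1.0
SNR_N = 6 * 1.0 = 6.0
1/(1 + SNR_N) = 1/7.0 = 0.1428571
Pd = (1e-3)^0.1428571 = 0.37276
Pd = 37.3%

37.3%


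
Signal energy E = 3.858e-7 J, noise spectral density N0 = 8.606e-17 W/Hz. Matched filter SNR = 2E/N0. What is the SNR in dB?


SNR_lin = 2 * 3.858e-7 / 8.606e-17 = 8.966e9
SNR_dB = 10*log10(8.966e9) = 99.5 dB

99.5 dB


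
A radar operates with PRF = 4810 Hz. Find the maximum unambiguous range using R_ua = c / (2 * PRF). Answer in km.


R_ua = 3e8 / (2 * 4810) = 31185.0 m = 31.2 km

31.2 km


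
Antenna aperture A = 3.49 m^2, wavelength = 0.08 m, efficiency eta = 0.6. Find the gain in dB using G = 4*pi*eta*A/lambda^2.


G_linear = 4*pi*0.6*3.49/0.08^2 = 4111.56
G_dB = 10*log10(4111.56) = 36.1 dB

36.1 dB


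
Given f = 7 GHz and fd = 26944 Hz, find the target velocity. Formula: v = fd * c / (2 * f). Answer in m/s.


v = 26944 * 3e8 / (2 * 7000000000.0) = 577.4 m/s

577.4 m/s


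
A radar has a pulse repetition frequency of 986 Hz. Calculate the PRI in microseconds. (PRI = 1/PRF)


PRI = 1/986 = 0.0010141988 s = 1014.2 us

1014.2 us


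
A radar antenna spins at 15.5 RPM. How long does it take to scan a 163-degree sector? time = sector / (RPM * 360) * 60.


t = 163 / (15.5 * 360) * 60 = 1.75 s

1.75 s


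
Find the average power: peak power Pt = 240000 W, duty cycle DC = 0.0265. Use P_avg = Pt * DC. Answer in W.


P_avg = 240000 * 0.0265 = 6360.0 W

6360.0 W


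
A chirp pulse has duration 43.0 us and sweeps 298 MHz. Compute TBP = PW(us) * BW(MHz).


TBP = 43.0 * 298 = 12814.0

12814.0


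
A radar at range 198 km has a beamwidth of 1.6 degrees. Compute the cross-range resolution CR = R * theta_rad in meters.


BW_rad = 0.027925268
CR = 198000 * 0.027925268 = 5529.2 m

5529.2 m


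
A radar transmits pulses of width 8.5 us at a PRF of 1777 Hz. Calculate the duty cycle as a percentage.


DC = 8.5e-6 * 1777 * 100 = 1.51%

1.51%


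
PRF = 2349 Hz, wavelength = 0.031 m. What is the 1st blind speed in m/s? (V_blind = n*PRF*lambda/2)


V_blind = 1 * 2349 * 0.031 / 2 = 36.4 m/s

36.4 m/s


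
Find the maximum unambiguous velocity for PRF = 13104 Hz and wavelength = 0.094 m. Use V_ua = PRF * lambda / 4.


V_ua = 13104 * 0.094 / 4 = 307.9 m/s

307.9 m/s


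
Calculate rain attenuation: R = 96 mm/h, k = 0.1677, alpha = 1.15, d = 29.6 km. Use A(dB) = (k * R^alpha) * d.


gamma = 0.1677 * 96^1.15 = 31.926035 dB/km
A = 31.926035 * 29.6 = 945.01 dB

945.01 dB


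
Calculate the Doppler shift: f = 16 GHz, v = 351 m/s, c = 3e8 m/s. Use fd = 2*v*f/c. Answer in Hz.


fd = 2 * 351 * 16000000000.0 / 3e8 = 37440.0 Hz

37440.0 Hz


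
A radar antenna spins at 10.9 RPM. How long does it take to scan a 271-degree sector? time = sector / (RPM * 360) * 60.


t = 271 / (10.9 * 360) * 60 = 4.14 s

4.14 s


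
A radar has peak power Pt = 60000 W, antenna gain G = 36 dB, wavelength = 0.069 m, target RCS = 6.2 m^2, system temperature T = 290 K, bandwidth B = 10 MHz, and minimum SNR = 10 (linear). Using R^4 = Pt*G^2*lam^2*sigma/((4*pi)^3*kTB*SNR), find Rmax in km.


G_lin = 10^(36/10) = 3981.071706
R^4 = 60000 * 3981.071706^2 * 0.069^2 * 6.2 / ((4*pi)^3 * 1.38e-23 * 290 * 10000000.0 * 10)
R^4 = 3.53455e19 m^4
R_max = (3.53455e19)^(1/4) = 77105.2 m = 77.1 km

77.1 km


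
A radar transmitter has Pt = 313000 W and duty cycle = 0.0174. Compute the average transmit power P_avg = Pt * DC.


P_avg = 313000 * 0.0174 = 5446.2 W

5446.2 W


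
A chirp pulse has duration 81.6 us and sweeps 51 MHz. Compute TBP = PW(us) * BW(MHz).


TBP = 81.6 * 51 = 4161.6

4161.6


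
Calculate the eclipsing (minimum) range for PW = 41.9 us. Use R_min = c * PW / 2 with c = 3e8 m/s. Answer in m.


R_min = 3e8 * 41.9e-6 / 2 = 6285.0 m

6285.0 m


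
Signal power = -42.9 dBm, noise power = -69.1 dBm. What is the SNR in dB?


SNR = -42.9 - (-69.1) = 26.2 dB

26.2 dB


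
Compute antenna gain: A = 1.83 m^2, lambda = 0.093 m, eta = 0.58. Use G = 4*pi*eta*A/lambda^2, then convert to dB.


G_linear = 4*pi*0.58*1.83/0.093^2 = 1542.14
G_dB = 10*log10(1542.14) = 31.9 dB

31.9 dB


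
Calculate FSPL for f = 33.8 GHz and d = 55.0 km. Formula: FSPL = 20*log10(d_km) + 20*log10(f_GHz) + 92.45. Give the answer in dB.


20*log10(55.0) = 34.81
20*log10(33.8) = 30.58
FSPL = 157.8 dB

157.8 dB


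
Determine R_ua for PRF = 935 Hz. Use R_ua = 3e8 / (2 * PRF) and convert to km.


R_ua = 3e8 / (2 * 935) = 160427.8 m = 160.4 km

160.4 km


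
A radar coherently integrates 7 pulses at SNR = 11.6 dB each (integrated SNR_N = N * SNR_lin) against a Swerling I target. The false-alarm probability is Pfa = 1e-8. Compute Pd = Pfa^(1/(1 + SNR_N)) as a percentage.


SNR_lin = 10^(11.6/10) = 14.4544
SNR_N = 7 * 14.4544 = 101.1808
1/(1 + SNR_N) = 1/102.1808 = 0.0097866
Pd = (1e-8)^0.0097866 = 0.83504
Pd = 83.5%

83.5%


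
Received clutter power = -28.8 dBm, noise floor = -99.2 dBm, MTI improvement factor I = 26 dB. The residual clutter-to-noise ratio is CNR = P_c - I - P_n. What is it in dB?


CNR = -28.8 - 26 - (-99.2) = 44.4 dB

44.4 dB


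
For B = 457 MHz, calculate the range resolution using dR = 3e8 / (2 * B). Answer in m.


dR = 3e8 / (2 * 457000000.0) = 0.33 m

0.33 m


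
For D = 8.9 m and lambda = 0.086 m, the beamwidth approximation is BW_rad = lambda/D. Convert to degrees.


BW_rad = 0.086 / 8.9 = 0.009663
BW_deg = 0.55 degrees

0.55 degrees


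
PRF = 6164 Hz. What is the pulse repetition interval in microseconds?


PRI = 1/6164 = 0.0001622323 s = 162.2 us

162.2 us


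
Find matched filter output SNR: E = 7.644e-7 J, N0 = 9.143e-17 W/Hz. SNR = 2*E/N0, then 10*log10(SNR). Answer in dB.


SNR_lin = 2 * 7.644e-7 / 9.143e-17 = 1.672e10
SNR_dB = 10*log10(1.672e10) = 102.2 dB

102.2 dB


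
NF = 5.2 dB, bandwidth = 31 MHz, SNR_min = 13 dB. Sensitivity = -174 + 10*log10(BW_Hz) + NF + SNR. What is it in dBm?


10*log10(31000000.0) = 74.91
S = -174 + 74.91 + 5.2 + 13 = -80.9 dBm

-80.9 dBm


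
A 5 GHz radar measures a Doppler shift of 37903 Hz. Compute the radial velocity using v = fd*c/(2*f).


v = 37903 * 3e8 / (2 * 5000000000.0) = 1137.1 m/s

1137.1 m/s


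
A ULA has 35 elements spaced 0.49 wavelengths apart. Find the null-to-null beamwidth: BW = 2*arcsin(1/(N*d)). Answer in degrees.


1/(N*d) = 1/(35*0.49) = 0.058309
BW = 2*arcsin(0.058309) = 6.7 degrees

6.7 degrees


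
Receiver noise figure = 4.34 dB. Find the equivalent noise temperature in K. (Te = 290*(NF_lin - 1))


NF_lin = 10^(4.34/10) = 2.716439
Te = 290 * (2.716439 - 1) = 497.8 K

497.8 K


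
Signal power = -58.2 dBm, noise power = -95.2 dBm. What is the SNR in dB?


SNR = -58.2 - (-95.2) = 37.0 dB

37.0 dB


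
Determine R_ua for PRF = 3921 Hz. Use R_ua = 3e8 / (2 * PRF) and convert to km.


R_ua = 3e8 / (2 * 3921) = 38255.5 m = 38.3 km

38.3 km


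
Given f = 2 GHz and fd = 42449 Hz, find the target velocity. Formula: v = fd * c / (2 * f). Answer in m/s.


v = 42449 * 3e8 / (2 * 2000000000.0) = 3183.7 m/s

3183.7 m/s


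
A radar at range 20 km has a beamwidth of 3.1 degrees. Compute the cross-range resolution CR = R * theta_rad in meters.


BW_rad = 0.054105207
CR = 20000 * 0.054105207 = 1082.1 m

1082.1 m


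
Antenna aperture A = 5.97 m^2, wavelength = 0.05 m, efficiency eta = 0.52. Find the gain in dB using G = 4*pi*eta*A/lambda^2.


G_linear = 4*pi*0.52*5.97/0.05^2 = 15604.42
G_dB = 10*log10(15604.42) = 41.9 dB

41.9 dB


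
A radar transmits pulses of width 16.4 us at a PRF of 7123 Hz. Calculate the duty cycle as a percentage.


DC = 16.4e-6 * 7123 * 100 = 11.68%

11.68%


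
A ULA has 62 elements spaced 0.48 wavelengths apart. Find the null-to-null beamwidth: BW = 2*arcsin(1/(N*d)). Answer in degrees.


1/(N*d) = 1/(62*0.48) = 0.033602
BW = 2*arcsin(0.033602) = 3.9 degrees

3.9 degrees


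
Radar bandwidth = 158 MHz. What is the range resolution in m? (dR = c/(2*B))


dR = 3e8 / (2 * 158000000.0) = 0.95 m

0.95 m


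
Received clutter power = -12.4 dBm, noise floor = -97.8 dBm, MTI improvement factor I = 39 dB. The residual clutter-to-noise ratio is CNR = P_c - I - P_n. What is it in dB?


CNR = -12.4 - 39 - (-97.8) = 46.4 dB

46.4 dB


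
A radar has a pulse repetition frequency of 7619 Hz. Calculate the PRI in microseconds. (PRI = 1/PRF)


PRI = 1/7619 = 0.0001312508 s = 131.3 us

131.3 us


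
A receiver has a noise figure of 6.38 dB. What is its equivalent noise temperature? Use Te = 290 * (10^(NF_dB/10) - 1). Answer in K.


NF_lin = 10^(6.38/10) = 4.345102
Te = 290 * (4.345102 - 1) = 970.1 K

970.1 K


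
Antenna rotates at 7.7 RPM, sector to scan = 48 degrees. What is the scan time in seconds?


t = 48 / (7.7 * 360) * 60 = 1.04 s

1.04 s


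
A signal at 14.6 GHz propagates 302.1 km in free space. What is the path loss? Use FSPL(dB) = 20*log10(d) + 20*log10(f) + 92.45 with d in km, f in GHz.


20*log10(302.1) = 49.6
20*log10(14.6) = 23.29
FSPL = 165.3 dB

165.3 dB


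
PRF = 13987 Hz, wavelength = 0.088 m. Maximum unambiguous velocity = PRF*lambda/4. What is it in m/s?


V_ua = 13987 * 0.088 / 4 = 307.7 m/s

307.7 m/s


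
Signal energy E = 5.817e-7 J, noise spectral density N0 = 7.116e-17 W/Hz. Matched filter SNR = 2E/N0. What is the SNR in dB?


SNR_lin = 2 * 5.817e-7 / 7.116e-17 = 1.635e10
SNR_dB = 10*log10(1.635e10) = 102.1 dB

102.1 dB


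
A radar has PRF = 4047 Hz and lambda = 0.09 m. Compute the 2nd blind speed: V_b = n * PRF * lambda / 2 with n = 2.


V_blind = 2 * 4047 * 0.09 / 2 = 364.2 m/s

364.2 m/s


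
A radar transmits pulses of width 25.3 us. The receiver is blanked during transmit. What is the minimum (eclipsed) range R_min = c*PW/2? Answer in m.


R_min = 3e8 * 25.3e-6 / 2 = 3795.0 m

3795.0 m


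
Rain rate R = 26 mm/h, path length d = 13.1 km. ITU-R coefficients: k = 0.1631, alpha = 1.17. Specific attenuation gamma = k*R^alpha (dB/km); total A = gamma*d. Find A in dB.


gamma = 0.1631 * 26^1.17 = 7.37858 dB/km
A = 7.37858 * 13.1 = 96.66 dB

96.66 dB


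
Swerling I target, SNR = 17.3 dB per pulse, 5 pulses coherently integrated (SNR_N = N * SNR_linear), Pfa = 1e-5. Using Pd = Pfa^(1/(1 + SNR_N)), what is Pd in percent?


SNR_lin = 10^(17.3/10) = 53.70318
SNR_N = 5 * 53.70318 = 268.5159
1/(1 + SNR_N) = 1/269.5159 = 0.0037104
Pd = (1e-5)^0.0037104 = 0.95818
Pd = 95.8%

95.8%


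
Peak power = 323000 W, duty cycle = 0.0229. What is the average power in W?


P_avg = 323000 * 0.0229 = 7396.7 W

7396.7 W


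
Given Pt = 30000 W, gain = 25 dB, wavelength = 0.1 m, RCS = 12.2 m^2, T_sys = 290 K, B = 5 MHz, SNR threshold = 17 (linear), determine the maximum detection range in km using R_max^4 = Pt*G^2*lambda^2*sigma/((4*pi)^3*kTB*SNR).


G_lin = 10^(25/10) = 316.227766
R^4 = 30000 * 316.227766^2 * 0.1^2 * 12.2 / ((4*pi)^3 * 1.38e-23 * 290 * 5000000.0 * 17)
R^4 = 5.42195e17 m^4
R_max = (5.42195e17)^(1/4) = 27135.6 m = 27.1 km

27.1 km


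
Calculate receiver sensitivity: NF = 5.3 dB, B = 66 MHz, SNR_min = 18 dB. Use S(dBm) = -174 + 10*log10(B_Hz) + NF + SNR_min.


10*log10(66000000.0) = 78.2
S = -174 + 78.2 + 5.3 + 18 = -72.5 dBm

-72.5 dBm


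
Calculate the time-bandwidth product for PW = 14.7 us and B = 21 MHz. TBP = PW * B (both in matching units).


TBP = 14.7 * 21 = 308.7

308.7


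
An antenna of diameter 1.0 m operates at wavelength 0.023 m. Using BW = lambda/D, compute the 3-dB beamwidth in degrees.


BW_rad = 0.023 / 1.0 = 0.023
BW_deg = 1.32 degrees

1.32 degrees


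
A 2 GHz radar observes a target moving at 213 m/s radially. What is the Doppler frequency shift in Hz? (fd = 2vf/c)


fd = 2 * 213 * 2000000000.0 / 3e8 = 2840.0 Hz

2840.0 Hz


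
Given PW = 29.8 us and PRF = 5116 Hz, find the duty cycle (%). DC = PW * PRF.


DC = 29.8e-6 * 5116 * 100 = 15.25%

15.25%


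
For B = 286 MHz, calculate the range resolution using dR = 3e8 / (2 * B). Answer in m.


dR = 3e8 / (2 * 286000000.0) = 0.52 m

0.52 m


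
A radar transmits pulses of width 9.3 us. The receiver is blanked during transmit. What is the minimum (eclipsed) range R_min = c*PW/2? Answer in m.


R_min = 3e8 * 9.3e-6 / 2 = 1395.0 m

1395.0 m


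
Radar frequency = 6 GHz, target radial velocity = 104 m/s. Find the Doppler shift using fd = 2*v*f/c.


fd = 2 * 104 * 6000000000.0 / 3e8 = 4160.0 Hz

4160.0 Hz


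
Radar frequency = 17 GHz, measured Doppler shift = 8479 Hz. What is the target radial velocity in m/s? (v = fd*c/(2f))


v = 8479 * 3e8 / (2 * 17000000000.0) = 74.8 m/s

74.8 m/s


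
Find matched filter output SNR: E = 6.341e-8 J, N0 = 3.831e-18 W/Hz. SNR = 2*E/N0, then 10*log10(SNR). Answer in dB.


SNR_lin = 2 * 6.341e-8 / 3.831e-18 = 3.31e10
SNR_dB = 10*log10(3.31e10) = 105.2 dB

105.2 dB


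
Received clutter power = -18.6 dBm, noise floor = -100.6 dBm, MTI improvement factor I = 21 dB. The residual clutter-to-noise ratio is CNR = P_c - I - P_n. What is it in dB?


CNR = -18.6 - 21 - (-100.6) = 61.0 dB

61.0 dB


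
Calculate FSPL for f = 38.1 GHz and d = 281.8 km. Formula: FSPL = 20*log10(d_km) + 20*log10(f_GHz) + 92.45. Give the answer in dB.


20*log10(281.8) = 49.0
20*log10(38.1) = 31.62
FSPL = 173.1 dB

173.1 dB


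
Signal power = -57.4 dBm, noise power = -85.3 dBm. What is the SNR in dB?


SNR = -57.4 - (-85.3) = 27.9 dB

27.9 dB


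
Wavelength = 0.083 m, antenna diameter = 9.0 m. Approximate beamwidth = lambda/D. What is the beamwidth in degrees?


BW_rad = 0.083 / 9.0 = 0.009222
BW_deg = 0.53 degrees

0.53 degrees


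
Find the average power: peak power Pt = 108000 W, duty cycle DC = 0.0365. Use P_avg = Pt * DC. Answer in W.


P_avg = 108000 * 0.0365 = 3942.0 W

3942.0 W


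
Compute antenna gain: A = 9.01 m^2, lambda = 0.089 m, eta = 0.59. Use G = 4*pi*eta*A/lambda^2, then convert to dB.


G_linear = 4*pi*0.59*9.01/0.089^2 = 8433.48
G_dB = 10*log10(8433.48) = 39.3 dB

39.3 dB


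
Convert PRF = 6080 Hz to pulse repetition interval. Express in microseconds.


PRI = 1/6080 = 0.0001644737 s = 164.5 us

164.5 us


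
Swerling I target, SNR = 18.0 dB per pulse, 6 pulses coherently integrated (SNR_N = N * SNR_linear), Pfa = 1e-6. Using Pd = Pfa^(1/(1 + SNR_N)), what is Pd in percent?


SNR_lin = 10^(18.0/10) = 63.09573
SNR_N = 6 * 63.09573 = 378.57438
1/(1 + SNR_N) = 1/379.57438 = 0.0026345
Pd = (1e-6)^0.0026345 = 0.96426
Pd = 96.4%

96.4%


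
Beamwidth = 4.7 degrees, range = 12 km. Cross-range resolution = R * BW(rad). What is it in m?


BW_rad = 0.082030475
CR = 12000 * 0.082030475 = 984.4 m

984.4 m


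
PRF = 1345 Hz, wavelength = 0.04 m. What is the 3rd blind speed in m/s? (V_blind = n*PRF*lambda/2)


V_blind = 3 * 1345 * 0.04 / 2 = 80.7 m/s

80.7 m/s


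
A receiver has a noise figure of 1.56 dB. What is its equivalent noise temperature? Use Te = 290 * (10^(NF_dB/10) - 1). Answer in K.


NF_lin = 10^(1.56/10) = 1.432188
Te = 290 * (1.432188 - 1) = 125.3 K

125.3 K


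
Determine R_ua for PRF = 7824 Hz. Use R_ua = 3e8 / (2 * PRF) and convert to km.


R_ua = 3e8 / (2 * 7824) = 19171.8 m = 19.2 km

19.2 km


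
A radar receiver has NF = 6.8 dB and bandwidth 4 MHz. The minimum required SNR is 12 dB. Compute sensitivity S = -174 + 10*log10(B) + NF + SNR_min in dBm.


10*log10(4000000.0) = 66.02
S = -174 + 66.02 + 6.8 + 12 = -89.2 dBm

-89.2 dBm


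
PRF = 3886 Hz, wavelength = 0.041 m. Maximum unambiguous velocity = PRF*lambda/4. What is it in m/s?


V_ua = 3886 * 0.041 / 4 = 39.8 m/s

39.8 m/s


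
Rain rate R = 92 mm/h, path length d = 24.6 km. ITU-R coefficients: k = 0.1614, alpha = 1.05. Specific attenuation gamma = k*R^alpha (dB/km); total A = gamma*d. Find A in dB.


gamma = 0.1614 * 92^1.05 = 18.615759 dB/km
A = 18.615759 * 24.6 = 457.95 dB

457.95 dB


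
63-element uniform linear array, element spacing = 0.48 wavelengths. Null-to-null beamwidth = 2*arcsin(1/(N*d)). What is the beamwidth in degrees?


1/(N*d) = 1/(63*0.48) = 0.033069
BW = 2*arcsin(0.033069) = 3.8 degrees

3.8 degrees


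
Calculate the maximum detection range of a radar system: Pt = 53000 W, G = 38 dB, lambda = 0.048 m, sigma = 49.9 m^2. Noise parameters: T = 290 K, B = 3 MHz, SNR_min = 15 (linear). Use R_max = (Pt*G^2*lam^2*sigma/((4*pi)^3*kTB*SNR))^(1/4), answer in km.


G_lin = 10^(38/10) = 6309.573445
R^4 = 53000 * 6309.573445^2 * 0.048^2 * 49.9 / ((4*pi)^3 * 1.38e-23 * 290 * 3000000.0 * 15)
R^4 = 6.78797e20 m^4
R_max = (6.78797e20)^(1/4) = 161411.7 m = 161.4 km

161.4 km


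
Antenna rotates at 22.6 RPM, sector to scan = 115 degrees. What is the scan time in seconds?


t = 115 / (22.6 * 360) * 60 = 0.85 s

0.85 s


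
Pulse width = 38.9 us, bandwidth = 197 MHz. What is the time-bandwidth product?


TBP = 38.9 * 197 = 7663.3

7663.3


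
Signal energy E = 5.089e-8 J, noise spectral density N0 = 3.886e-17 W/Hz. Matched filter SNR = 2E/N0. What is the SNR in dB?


SNR_lin = 2 * 5.089e-8 / 3.886e-17 = 2.619e9
SNR_dB = 10*log10(2.619e9) = 94.2 dB

94.2 dB


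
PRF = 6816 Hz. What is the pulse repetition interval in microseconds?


PRI = 1/6816 = 0.0001467136 s = 146.7 us

146.7 us


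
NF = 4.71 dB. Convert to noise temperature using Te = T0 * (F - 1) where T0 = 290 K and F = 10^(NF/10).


NF_lin = 10^(4.71/10) = 2.958012
Te = 290 * (2.958012 - 1) = 567.8 K

567.8 K


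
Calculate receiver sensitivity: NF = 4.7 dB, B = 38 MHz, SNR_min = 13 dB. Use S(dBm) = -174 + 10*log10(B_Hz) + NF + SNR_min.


10*log10(38000000.0) = 75.8
S = -174 + 75.8 + 4.7 + 13 = -80.5 dBm

-80.5 dBm


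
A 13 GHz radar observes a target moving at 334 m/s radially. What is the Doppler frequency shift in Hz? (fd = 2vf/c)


fd = 2 * 334 * 13000000000.0 / 3e8 = 28946.7 Hz

28946.7 Hz


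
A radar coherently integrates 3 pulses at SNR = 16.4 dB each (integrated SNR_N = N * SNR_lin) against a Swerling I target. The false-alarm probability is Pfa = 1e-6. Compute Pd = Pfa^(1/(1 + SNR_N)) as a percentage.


SNR_lin = 10^(16.4/10) = 43.65158
SNR_N = 3 * 43.65158 = 130.95474
1/(1 + SNR_N) = 1/131.95474 = 0.0075784
Pd = (1e-6)^0.0075784 = 0.9006
Pd = 90.1%

90.1%


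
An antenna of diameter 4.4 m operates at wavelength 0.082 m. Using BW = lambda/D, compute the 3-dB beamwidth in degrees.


BW_rad = 0.082 / 4.4 = 0.018636
BW_deg = 1.07 degrees

1.07 degrees


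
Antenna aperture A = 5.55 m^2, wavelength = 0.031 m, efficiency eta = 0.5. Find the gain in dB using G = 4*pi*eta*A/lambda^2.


G_linear = 4*pi*0.5*5.55/0.031^2 = 36286.87
G_dB = 10*log10(36286.87) = 45.6 dB

45.6 dB


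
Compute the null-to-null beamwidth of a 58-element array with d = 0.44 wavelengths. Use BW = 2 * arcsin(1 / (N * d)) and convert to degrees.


1/(N*d) = 1/(58*0.44) = 0.039185
BW = 2*arcsin(0.039185) = 4.5 degrees

4.5 degrees


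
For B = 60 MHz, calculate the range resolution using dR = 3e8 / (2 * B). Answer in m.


dR = 3e8 / (2 * 60000000.0) = 2.5 m

2.5 m


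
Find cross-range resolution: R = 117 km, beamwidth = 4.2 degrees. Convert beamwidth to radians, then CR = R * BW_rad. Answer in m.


BW_rad = 0.073303829
CR = 117000 * 0.073303829 = 8576.5 m

8576.5 m


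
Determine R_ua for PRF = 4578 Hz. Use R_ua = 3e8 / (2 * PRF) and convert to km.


R_ua = 3e8 / (2 * 4578) = 32765.4 m = 32.8 km

32.8 km


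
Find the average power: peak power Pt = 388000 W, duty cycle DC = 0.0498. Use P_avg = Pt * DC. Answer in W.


P_avg = 388000 * 0.0498 = 19322.4 W

19322.4 W


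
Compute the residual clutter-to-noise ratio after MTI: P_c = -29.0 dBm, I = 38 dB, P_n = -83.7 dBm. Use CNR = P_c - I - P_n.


CNR = -29.0 - 38 - (-83.7) = 16.7 dB

16.7 dB


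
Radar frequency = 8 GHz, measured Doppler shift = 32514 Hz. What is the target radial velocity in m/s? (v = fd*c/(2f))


v = 32514 * 3e8 / (2 * 8000000000.0) = 609.6 m/s

609.6 m/s


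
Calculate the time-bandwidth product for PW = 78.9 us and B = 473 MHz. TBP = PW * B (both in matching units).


TBP = 78.9 * 473 = 37319.7

37319.7


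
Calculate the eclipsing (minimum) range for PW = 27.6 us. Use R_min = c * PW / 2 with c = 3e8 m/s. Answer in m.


R_min = 3e8 * 27.6e-6 / 2 = 4140.0 m

4140.0 m


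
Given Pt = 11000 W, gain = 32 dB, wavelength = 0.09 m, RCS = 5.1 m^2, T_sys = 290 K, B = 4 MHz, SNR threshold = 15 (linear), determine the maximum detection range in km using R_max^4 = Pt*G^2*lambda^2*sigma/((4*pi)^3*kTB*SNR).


G_lin = 10^(32/10) = 1584.893192
R^4 = 11000 * 1584.893192^2 * 0.09^2 * 5.1 / ((4*pi)^3 * 1.38e-23 * 290 * 4000000.0 * 15)
R^4 = 2.39547e18 m^4
R_max = (2.39547e18)^(1/4) = 39341.2 m = 39.3 km

39.3 km


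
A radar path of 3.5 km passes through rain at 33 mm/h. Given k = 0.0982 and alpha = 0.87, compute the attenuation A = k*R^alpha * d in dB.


gamma = 0.0982 * 33^0.87 = 2.056926 dB/km
A = 2.056926 * 3.5 = 7.2 dB

7.2 dB


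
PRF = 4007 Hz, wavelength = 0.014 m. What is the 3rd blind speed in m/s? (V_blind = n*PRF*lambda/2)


V_blind = 3 * 4007 * 0.014 / 2 = 84.1 m/s

84.1 m/s


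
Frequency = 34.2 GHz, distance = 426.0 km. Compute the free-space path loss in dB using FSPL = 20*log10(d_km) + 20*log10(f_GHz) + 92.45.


20*log10(426.0) = 52.59
20*log10(34.2) = 30.68
FSPL = 175.7 dB

175.7 dB


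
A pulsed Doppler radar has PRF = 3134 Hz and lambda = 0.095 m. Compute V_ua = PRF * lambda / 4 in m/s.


V_ua = 3134 * 0.095 / 4 = 74.4 m/s

74.4 m/s


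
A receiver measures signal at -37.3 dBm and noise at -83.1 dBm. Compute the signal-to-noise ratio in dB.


SNR = -37.3 - (-83.1) = 45.8 dB

45.8 dB


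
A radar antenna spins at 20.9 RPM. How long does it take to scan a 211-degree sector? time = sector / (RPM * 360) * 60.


t = 211 / (20.9 * 360) * 60 = 1.68 s

1.68 s


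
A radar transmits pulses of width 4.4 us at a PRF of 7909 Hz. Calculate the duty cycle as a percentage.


DC = 4.4e-6 * 7909 * 100 = 3.48%

3.48%


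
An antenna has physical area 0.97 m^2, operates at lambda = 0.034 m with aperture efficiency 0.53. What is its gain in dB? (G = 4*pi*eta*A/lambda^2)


G_linear = 4*pi*0.53*0.97/0.034^2 = 5588.56
G_dB = 10*log10(5588.56) = 37.5 dB

37.5 dB


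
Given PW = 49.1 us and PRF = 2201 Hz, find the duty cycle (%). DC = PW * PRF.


DC = 49.1e-6 * 2201 * 100 = 10.81%

10.81%


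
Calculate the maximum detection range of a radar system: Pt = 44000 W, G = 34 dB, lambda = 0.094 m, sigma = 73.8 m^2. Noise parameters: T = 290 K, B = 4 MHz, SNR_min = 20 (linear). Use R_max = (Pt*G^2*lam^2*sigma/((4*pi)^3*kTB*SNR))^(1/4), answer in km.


G_lin = 10^(34/10) = 2511.886432
R^4 = 44000 * 2511.886432^2 * 0.094^2 * 73.8 / ((4*pi)^3 * 1.38e-23 * 290 * 4000000.0 * 20)
R^4 = 2.8495e20 m^4
R_max = (2.8495e20)^(1/4) = 129924.8 m = 129.9 km

129.9 km


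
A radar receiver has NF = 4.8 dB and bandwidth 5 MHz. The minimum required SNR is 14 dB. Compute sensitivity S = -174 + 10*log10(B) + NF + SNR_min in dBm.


10*log10(5000000.0) = 66.99
S = -174 + 66.99 + 4.8 + 14 = -88.2 dBm

-88.2 dBm


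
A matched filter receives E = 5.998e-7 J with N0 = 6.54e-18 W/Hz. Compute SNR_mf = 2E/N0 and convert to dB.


SNR_lin = 2 * 5.998e-7 / 6.54e-18 = 1.834e11
SNR_dB = 10*log10(1.834e11) = 112.6 dB

112.6 dB
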